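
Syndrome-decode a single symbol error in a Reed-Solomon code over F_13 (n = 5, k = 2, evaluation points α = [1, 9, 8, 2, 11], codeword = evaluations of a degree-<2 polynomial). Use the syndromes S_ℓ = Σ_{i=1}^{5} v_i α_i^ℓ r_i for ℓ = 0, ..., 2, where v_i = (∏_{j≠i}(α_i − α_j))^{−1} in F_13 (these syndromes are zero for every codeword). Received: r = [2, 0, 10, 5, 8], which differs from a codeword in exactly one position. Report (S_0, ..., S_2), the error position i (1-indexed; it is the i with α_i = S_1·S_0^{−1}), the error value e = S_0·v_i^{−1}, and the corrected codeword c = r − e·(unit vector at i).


S = (4, 5, 3), error at position 5, error magnitude e = 2, c = [2, 0, 10, 5, 6].

Step 1: column multipliers v_i = (∏_{j≠i}(α_i − α_j))^{−1} mod 13.
  i = 1 (α = 1): (1−9)(1−8)(1−2)(1−11) = (−8)·(−7)·(−1)·(−10) = 560 ≡ 1, so v_1 = 1^{−1} = 1 (mod 13).
  i = 2 (α = 9): (9−1)(9−8)(9−2)(9−11) = 8·1·7·(−2) = −112 ≡ 5, so v_2 = 5^{−1} = 8 (mod 13).
  i = 3 (α = 8): (8−1)(8−9)(8−2)(8−11) = 7·(−1)·6·(−3) = 126 ≡ 9, so v_3 = 9^{−1} = 3 (mod 13).
  i = 4 (α = 2): (2−1)(2−9)(2−8)(2−11) = 1·(−7)·(−6)·(−9) = −378 ≡ 12, so v_4 = 12^{−1} = 12 (mod 13).
  i = 5 (α = 11): (11−1)(11−9)(11−8)(11−2) = 10·2·3·9 = 540 ≡ 7, so v_5 = 7^{−1} = 2 (mod 13).
  v = [1, 8, 3, 12, 2].
Step 2: syndromes of r = [2, 0, 10, 5, 8] (all sums mod 13).
  S_0 = Σ v_i r_i = 1·2 + 8·0 + 3·10 + 12·5 + 2·8 = 108 ≡ 4.
  S_1 = Σ v_i α_i r_i = 1·1·2 + 8·9·0 + 3·8·10 + 12·2·5 + 2·11·8 = 538 ≡ 5.
  α_i^2 mod 13 = [1, 3, 12, 4, 4].
  S_2 = Σ v_i α_i^2 r_i = 1·1·2 + 8·3·0 + 3·12·10 + 12·4·5 + 2·4·8 = 666 ≡ 3.
  S = (4, 5, 3) ≠ 0, so r is not a codeword (an error is present).
Step 3: locate the error. For a single error e at position i, S_ℓ = v_i·e·α_i^ℓ, so α_err = S_1/S_0.
  S_0^{−1} = 4^{−1} = 10 (mod 13), so α_err = 5·10 = 50 ≡ 11 = α_5. Error position i = 5.
  Consistency check: S_2/S_1 = 3·8 = 24 ≡ 11 = α_err ✓ (single-error assumption holds).
Step 4: error magnitude e = S_0/v_5 = S_0·∏_{j≠5}(α_5 − α_j) = 4·7 = 28 ≡ 2 (mod 13).
Step 5: correct position 5: c_5 = r_5 − e = 8 − 2 ≡ 6 (mod 13). Hence c = [2, 0, 10, 5, 6].
  Check: interpolating c through the α_i gives m(x) = 12 + 3·x (degree < 2) with m(α_i) = c_i for every i, so c is indeed a codeword.


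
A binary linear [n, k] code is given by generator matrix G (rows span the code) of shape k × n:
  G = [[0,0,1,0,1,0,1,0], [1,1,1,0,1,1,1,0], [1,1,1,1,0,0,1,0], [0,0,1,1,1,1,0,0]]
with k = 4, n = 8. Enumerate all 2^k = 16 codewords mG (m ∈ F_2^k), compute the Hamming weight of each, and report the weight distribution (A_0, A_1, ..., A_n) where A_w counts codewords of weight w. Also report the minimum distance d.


Weight distribution: A_0 = 1, A_1 = 1, A_2 = 1, A_3 = 4, A_4 = 5, A_5 = 3, A_6 = 1. Minimum distance d = 1.

Enumerate all 2^4 = 16 messages m ∈ F_2^4.
For each, compute codeword c = mG in F_2^8, then tally its weight.
  m = 0000 → c = 00000000, weight = 0.
  m = 1000 → c = 00101010, weight = 3.
  m = 0100 → c = 11101110, weight = 6.
  m = 1100 → c = 11000100, weight = 3.
  m = 0010 → c = 11110010, weight = 5.
  m = 1010 → c = 11011000, weight = 4.
  m = 0110 → c = 00011100, weight = 3.
  m = 1110 → c = 00110110, weight = 4.
  m = 0001 → c = 00111100, weight = 4.
  m = 1001 → c = 00010110, weight = 3.
  m = 0101 → c = 11010010, weight = 4.
  m = 1101 → c = 11111000, weight = 5.
  m = 0011 → c = 11001110, weight = 5.
  m = 1011 → c = 11100100, weight = 4.
  m = 0111 → c = 00100000, weight = 1.
  m = 1111 → c = 00001010, weight = 2.
Tally weights:
  weight 0: 1 codewords.
  weight 1: 1 codewords.
  weight 2: 1 codewords.
  weight 3: 4 codewords.
  weight 4: 5 codewords.
  weight 5: 3 codewords.
  weight 6: 1 codewords.
Minimum distance d = smallest w > 0 with A_w > 0 = 1.
Sanity: Σ A_w = 16 = 2^4 = 16 ✓.


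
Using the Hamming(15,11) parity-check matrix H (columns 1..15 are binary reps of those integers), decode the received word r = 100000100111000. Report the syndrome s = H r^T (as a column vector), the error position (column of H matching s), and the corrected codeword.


s = (1, 0, 1, 1)^T, error position = 11, corrected codeword c = 100000100101000

Compute s = H r^T mod 2 one row at a time:
  s_1 = 0 + 0 + 1 + 1 + 1 + 0 + 0 + 0 = 3 ≡ 1 (mod 2).
  s_2 = 0 + 0 + 0 + 1 + 1 + 0 + 0 + 0 = 2 ≡ 0 (mod 2).
  s_3 = 0 + 0 + 0 + 1 + 1 + 1 + 0 + 0 = 3 ≡ 1 (mod 2).
  s_4 = 1 + 0 + 0 + 1 + 0 + 1 + 0 + 0 = 3 ≡ 1 (mod 2).
s = (1, 0, 1, 1)^T — this equals column 11 of H (binary 1011), so error is at position 11.
Correct: flip bit 11 of r = 100000100111000 to get c = 100000100101000.


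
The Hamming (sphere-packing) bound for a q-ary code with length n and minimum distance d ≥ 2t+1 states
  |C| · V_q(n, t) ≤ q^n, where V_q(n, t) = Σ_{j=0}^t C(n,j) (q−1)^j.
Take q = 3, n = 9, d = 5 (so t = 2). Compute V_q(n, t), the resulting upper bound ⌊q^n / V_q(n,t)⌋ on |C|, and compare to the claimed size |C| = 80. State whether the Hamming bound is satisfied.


V_q(n, t) = 163, q^n = 19683, Hamming bound = 120, |C| = 80 ≤ bound (satisfied).

Step 1: Compute V_q(n, t) = Σ_{j=0}^2 C(n, j) (q−1)^j.
  j = 0: C(9,0)·(2)^0 = 1·1 = 1.
  j = 1: C(9,1)·(2)^1 = 9·2 = 18.
  j = 2: C(9,2)·(2)^2 = 36·4 = 144.
  V_q(n, t) = 1 + 18 + 144 = 163.
Step 2: q^n = 3^9 = 19683.
Step 3: Hamming bound ⌊q^n / V_q(n,t)⌋ = ⌊19683/163⌋ = 120.
Step 4: Compare |C| = 80 to 120: satisfied.
The claimed |C| lies below the Hamming bound.


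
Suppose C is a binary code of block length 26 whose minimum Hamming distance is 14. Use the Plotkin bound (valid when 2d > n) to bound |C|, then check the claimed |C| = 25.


Plotkin bound M ≤ 14; given |C| = 25 > bound (violated).

Check applicability: 2d = 28, n = 26.
2d − n = 2 > 0, so Plotkin applies.
Compute d/(2d−n) = 14/2 ≈ 7.0000.
⌊d/(2d−n)⌋ = 7.
Plotkin bound: M ≤ 2·7 = 14.
Given |C| = 25, check: VIOLATED.
This |C| is above the Plotkin bound, so no binary code with n = 26, d = 14 and 25 codewords exists.


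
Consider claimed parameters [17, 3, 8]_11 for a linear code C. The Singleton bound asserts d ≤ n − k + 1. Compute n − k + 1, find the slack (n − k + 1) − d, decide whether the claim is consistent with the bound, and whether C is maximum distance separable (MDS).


Singleton RHS = n − k + 1 = 15, slack = 7, bound satisfied, not MDS.

Singleton bound: d ≤ n − k + 1.
Here n = 17, k = 3, so n − k + 1 = 15.
Given d = 8, check d ≤ 15: YES.
Slack = (n − k + 1) − d = 7.
The code is NOT MDS (slack = 7 > 0).
Description: the claimed parameters are [17, 3, 8]_11; such a code would be non-MDS.


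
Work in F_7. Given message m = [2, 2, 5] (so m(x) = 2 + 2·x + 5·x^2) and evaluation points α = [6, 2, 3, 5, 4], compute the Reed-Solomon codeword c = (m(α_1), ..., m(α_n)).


c = [5, 5, 4, 4, 6]

Message polynomial: m(x) = 2 + 2·x + 5·x^2 (mod 7).
For each evaluation point α_i, compute m(α_i) mod 7:
  α_1 = 6: Horner steps 5 → 4 → 5, so m(6) = 5.
  α_2 = 2: Horner steps 5 → 5 → 5, so m(2) = 5.
  α_3 = 3: Horner steps 5 → 3 → 4, so m(3) = 4.
  α_4 = 5: Horner steps 5 → 6 → 4, so m(5) = 4.
  α_5 = 4: Horner steps 5 → 1 → 6, so m(4) = 6.
Codeword c = [5, 5, 4, 4, 6] ∈ F_7^5.


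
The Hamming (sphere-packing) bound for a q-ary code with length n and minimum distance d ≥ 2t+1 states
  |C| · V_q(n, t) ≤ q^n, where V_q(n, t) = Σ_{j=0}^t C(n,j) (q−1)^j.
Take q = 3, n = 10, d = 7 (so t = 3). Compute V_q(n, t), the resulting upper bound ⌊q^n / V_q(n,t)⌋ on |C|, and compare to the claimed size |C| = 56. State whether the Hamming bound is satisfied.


V_q(n, t) = 1161, q^n = 59049, Hamming bound = 50, |C| = 56 > bound (violated).

Step 1: Compute V_q(n, t) = Σ_{j=0}^3 C(n, j) (q−1)^j.
  j = 0: C(10,0)·(2)^0 = 1·1 = 1.
  j = 1: C(10,1)·(2)^1 = 10·2 = 20.
  j = 2: C(10,2)·(2)^2 = 45·4 = 180.
  j = 3: C(10,3)·(2)^3 = 120·8 = 960.
  V_q(n, t) = 1 + 20 + 180 + 960 = 1161.
Step 2: q^n = 3^10 = 59049.
Step 3: Hamming bound ⌊q^n / V_q(n,t)⌋ = ⌊59049/1161⌋ = 50.
Step 4: Compare |C| = 56 to 50: violated.
The claimed |C| lies above the Hamming bound, so no 3-ary code of length 10 with d ≥ 7 can have 56 codewords.


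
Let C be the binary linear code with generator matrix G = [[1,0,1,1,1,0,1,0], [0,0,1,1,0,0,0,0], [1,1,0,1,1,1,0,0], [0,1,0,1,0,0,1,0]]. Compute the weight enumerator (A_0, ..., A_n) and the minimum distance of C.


Weight distribution: A_0 = 1, A_1 = 1, A_2 = 1, A_3 = 4, A_4 = 5, A_5 = 3, A_6 = 1. Minimum distance d = 1.

Enumerate all 2^4 = 16 messages m ∈ F_2^4.
For each, compute codeword c = mG in F_2^8, then tally its weight.
  m = 0000 → c = 00000000, weight = 0.
  m = 1000 → c = 10111010, weight = 5.
  m = 0100 → c = 00110000, weight = 2.
  m = 1100 → c = 10001010, weight = 3.
  m = 0010 → c = 11011100, weight = 5.
  m = 1010 → c = 01100110, weight = 4.
  m = 0110 → c = 11101100, weight = 5.
  m = 1110 → c = 01010110, weight = 4.
  m = 0001 → c = 01010010, weight = 3.
  m = 1001 → c = 11101000, weight = 4.
  m = 0101 → c = 01100010, weight = 3.
  m = 1101 → c = 11011000, weight = 4.
  m = 0011 → c = 10001110, weight = 4.
  m = 1011 → c = 00110100, weight = 3.
  m = 0111 → c = 10111110, weight = 6.
  m = 1111 → c = 00000100, weight = 1.
Tally weights:
  weight 0: 1 codewords.
  weight 1: 1 codewords.
  weight 2: 1 codewords.
  weight 3: 4 codewords.
  weight 4: 5 codewords.
  weight 5: 3 codewords.
  weight 6: 1 codewords.
Minimum distance d = smallest w > 0 with A_w > 0 = 1.
Sanity: Σ A_w = 16 = 2^4 = 16 ✓.


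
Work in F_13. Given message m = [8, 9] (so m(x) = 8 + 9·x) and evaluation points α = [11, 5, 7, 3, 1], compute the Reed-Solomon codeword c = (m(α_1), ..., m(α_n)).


c = [3, 1, 6, 9, 4]

Message polynomial: m(x) = 8 + 9·x (mod 13).
For each evaluation point α_i, compute m(α_i) mod 13:
  α_1 = 11: Horner steps 9 → 3, so m(11) = 3.
  α_2 = 5: Horner steps 9 → 1, so m(5) = 1.
  α_3 = 7: Horner steps 9 → 6, so m(7) = 6.
  α_4 = 3: Horner steps 9 → 9, so m(3) = 9.
  α_5 = 1: Horner steps 9 → 4, so m(1) = 4.
Codeword c = [3, 1, 6, 9, 4] ∈ F_13^5.


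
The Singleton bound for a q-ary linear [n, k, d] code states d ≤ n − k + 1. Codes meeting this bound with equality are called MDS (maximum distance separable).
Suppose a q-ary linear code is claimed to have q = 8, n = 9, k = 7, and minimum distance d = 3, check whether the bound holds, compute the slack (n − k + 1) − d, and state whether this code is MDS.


Singleton RHS = n − k + 1 = 3, slack = 0, bound satisfied, MDS.

Singleton bound: d ≤ n − k + 1.
Here n = 9, k = 7, so n − k + 1 = 3.
Given d = 3, check d ≤ 3: YES.
Slack = (n − k + 1) − d = 0.
The code is MDS (slack = 0).
Description: the claimed parameters are [9, 7, 3]_8; such a code would be MDS (meets Singleton bound).


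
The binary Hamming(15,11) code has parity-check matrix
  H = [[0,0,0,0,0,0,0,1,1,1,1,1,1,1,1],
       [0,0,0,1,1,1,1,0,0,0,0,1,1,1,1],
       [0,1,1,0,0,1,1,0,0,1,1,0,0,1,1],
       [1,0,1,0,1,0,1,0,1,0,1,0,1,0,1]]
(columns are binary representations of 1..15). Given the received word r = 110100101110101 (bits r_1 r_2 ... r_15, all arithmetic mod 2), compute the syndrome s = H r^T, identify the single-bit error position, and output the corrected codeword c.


s = (1, 0, 1, 0)^T, error position = 10, corrected codeword c = 110100101010101

Compute s = H r^T mod 2 one row at a time:
  s_1 = 0 + 1 + 1 + 1 + 0 + 1 + 0 + 1 = 5 ≡ 1 (mod 2).
  s_2 = 1 + 0 + 0 + 1 + 0 + 1 + 0 + 1 = 4 ≡ 0 (mod 2).
  s_3 = 1 + 0 + 0 + 1 + 1 + 1 + 0 + 1 = 5 ≡ 1 (mod 2).
  s_4 = 1 + 0 + 0 + 1 + 1 + 1 + 1 + 1 = 6 ≡ 0 (mod 2).
s = (1, 0, 1, 0)^T — this equals column 10 of H (binary 1010), so error is at position 10.
Correct: flip bit 10 of r = 110100101110101 to get c = 110100101010101.


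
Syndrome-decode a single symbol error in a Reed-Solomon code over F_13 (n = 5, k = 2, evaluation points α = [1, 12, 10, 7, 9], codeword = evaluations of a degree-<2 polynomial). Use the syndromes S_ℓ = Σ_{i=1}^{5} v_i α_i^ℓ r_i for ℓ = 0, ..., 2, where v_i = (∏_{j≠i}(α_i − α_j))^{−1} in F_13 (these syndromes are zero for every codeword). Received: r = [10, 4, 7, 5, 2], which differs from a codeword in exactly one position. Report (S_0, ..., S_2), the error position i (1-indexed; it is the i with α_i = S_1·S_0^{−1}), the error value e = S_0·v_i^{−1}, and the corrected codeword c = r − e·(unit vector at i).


S = (5, 5, 5), error at position 1, error magnitude e = 9, c = [1, 4, 7, 5, 2].

Step 1: column multipliers v_i = (∏_{j≠i}(α_i − α_j))^{−1} mod 13.
  i = 1 (α = 1): (1−12)(1−10)(1−7)(1−9) = (−11)·(−9)·(−6)·(−8) = 4752 ≡ 7, so v_1 = 7^{−1} = 2 (mod 13).
  i = 2 (α = 12): (12−1)(12−10)(12−7)(12−9) = 11·2·5·3 = 330 ≡ 5, so v_2 = 5^{−1} = 8 (mod 13).
  i = 3 (α = 10): (10−1)(10−12)(10−7)(10−9) = 9·(−2)·3·1 = −54 ≡ 11, so v_3 = 11^{−1} = 6 (mod 13).
  i = 4 (α = 7): (7−1)(7−12)(7−10)(7−9) = 6·(−5)·(−3)·(−2) = −180 ≡ 2, so v_4 = 2^{−1} = 7 (mod 13).
  i = 5 (α = 9): (9−1)(9−12)(9−10)(9−7) = 8·(−3)·(−1)·2 = 48 ≡ 9, so v_5 = 9^{−1} = 3 (mod 13).
  v = [2, 8, 6, 7, 3].
Step 2: syndromes of r = [10, 4, 7, 5, 2] (all sums mod 13).
  S_0 = Σ v_i r_i = 2·10 + 8·4 + 6·7 + 7·5 + 3·2 = 135 ≡ 5.
  S_1 = Σ v_i α_i r_i = 2·1·10 + 8·12·4 + 6·10·7 + 7·7·5 + 3·9·2 = 1123 ≡ 5.
  α_i^2 mod 13 = [1, 1, 9, 10, 3].
  S_2 = Σ v_i α_i^2 r_i = 2·1·10 + 8·1·4 + 6·9·7 + 7·10·5 + 3·3·2 = 798 ≡ 5.
  S = (5, 5, 5) ≠ 0, so r is not a codeword (an error is present).
Step 3: locate the error. For a single error e at position i, S_ℓ = v_i·e·α_i^ℓ, so α_err = S_1/S_0.
  S_0^{−1} = 5^{−1} = 8 (mod 13), so α_err = 5·8 = 40 ≡ 1 = α_1. Error position i = 1.
  Consistency check: S_2/S_1 = 5·8 = 40 ≡ 1 = α_err ✓ (single-error assumption holds).
Step 4: error magnitude e = S_0/v_1 = S_0·∏_{j≠1}(α_1 − α_j) = 5·7 = 35 ≡ 9 (mod 13).
Step 5: correct position 1: c_1 = r_1 − e = 10 − 9 ≡ 1 (mod 13). Hence c = [1, 4, 7, 5, 2].
  Check: interpolating c through the α_i gives m(x) = 9 + 5·x (degree < 2) with m(α_i) = c_i for every i, so c is indeed a codeword.


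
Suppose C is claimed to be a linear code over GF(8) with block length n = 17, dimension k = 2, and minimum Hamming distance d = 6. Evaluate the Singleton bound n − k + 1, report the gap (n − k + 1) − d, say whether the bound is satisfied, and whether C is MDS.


Singleton RHS = n − k + 1 = 16, slack = 10, bound satisfied, not MDS.

Singleton bound: d ≤ n − k + 1.
Here n = 17, k = 2, so n − k + 1 = 16.
Given d = 6, check d ≤ 16: YES.
Slack = (n − k + 1) − d = 10.
The code is NOT MDS (slack = 10 > 0).
Description: the claimed parameters are [17, 2, 6]_8; such a code would be non-MDS.


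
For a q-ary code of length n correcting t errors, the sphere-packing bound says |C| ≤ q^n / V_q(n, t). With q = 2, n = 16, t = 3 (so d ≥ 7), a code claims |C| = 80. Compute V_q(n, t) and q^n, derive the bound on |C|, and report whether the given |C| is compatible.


V_q(n, t) = 697, q^n = 65536, Hamming bound = 94, |C| = 80 ≤ bound (satisfied).

Step 1: Compute V_q(n, t) = Σ_{j=0}^3 C(n, j) (q−1)^j.
  j = 0: C(16,0)·(1)^0 = 1·1 = 1.
  j = 1: C(16,1)·(1)^1 = 16·1 = 16.
  j = 2: C(16,2)·(1)^2 = 120·1 = 120.
  j = 3: C(16,3)·(1)^3 = 560·1 = 560.
  V_q(n, t) = 1 + 16 + 120 + 560 = 697.
Step 2: q^n = 2^16 = 65536.
Step 3: Hamming bound ⌊q^n / V_q(n,t)⌋ = ⌊65536/697⌋ = 94.
Step 4: Compare |C| = 80 to 94: satisfied.
The claimed |C| lies below the Hamming bound.


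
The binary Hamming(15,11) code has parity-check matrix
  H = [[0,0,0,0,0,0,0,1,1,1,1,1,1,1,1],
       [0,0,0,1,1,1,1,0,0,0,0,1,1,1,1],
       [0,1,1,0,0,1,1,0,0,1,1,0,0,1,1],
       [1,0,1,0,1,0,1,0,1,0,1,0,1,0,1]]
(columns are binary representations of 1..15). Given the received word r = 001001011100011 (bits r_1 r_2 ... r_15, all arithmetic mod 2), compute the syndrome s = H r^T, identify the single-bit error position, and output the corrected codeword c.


s = (1, 1, 1, 1)^T, error position = 15, corrected codeword c = 001001011100010

Compute s = H r^T mod 2 one row at a time:
  s_1 = 1 + 1 + 1 + 0 + 0 + 0 + 1 + 1 = 5 ≡ 1 (mod 2).
  s_2 = 0 + 0 + 1 + 0 + 0 + 0 + 1 + 1 = 3 ≡ 1 (mod 2).
  s_3 = 0 + 1 + 1 + 0 + 1 + 0 + 1 + 1 = 5 ≡ 1 (mod 2).
  s_4 = 0 + 1 + 0 + 0 + 1 + 0 + 0 + 1 = 3 ≡ 1 (mod 2).
s = (1, 1, 1, 1)^T — this equals column 15 of H (binary 1111), so error is at position 15.
Correct: flip bit 15 of r = 001001011100011 to get c = 001001011100010.


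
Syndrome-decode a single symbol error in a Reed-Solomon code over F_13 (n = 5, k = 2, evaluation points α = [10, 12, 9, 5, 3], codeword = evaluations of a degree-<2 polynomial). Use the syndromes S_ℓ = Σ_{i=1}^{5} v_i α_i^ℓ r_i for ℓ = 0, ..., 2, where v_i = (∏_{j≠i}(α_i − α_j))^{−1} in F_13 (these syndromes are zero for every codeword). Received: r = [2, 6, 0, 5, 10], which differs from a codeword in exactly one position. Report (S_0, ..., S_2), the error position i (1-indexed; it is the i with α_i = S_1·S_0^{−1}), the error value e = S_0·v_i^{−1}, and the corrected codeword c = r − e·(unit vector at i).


S = (11, 7, 8), error at position 5, error magnitude e = 9, c = [2, 6, 0, 5, 1].

Step 1: column multipliers v_i = (∏_{j≠i}(α_i − α_j))^{−1} mod 13.
  i = 1 (α = 10): (10−12)(10−9)(10−5)(10−3) = (−2)·1·5·7 = −70 ≡ 8, so v_1 = 8^{−1} = 5 (mod 13).
  i = 2 (α = 12): (12−10)(12−9)(12−5)(12−3) = 2·3·7·9 = 378 ≡ 1, so v_2 = 1^{−1} = 1 (mod 13).
  i = 3 (α = 9): (9−10)(9−12)(9−5)(9−3) = (−1)·(−3)·4·6 = 72 ≡ 7, so v_3 = 7^{−1} = 2 (mod 13).
  i = 4 (α = 5): (5−10)(5−12)(5−9)(5−3) = (−5)·(−7)·(−4)·2 = −280 ≡ 6, so v_4 = 6^{−1} = 11 (mod 13).
  i = 5 (α = 3): (3−10)(3−12)(3−9)(3−5) = (−7)·(−9)·(−6)·(−2) = 756 ≡ 2, so v_5 = 2^{−1} = 7 (mod 13).
  v = [5, 1, 2, 11, 7].
Step 2: syndromes of r = [2, 6, 0, 5, 10] (all sums mod 13).
  S_0 = Σ v_i r_i = 5·2 + 1·6 + 2·0 + 11·5 + 7·10 = 141 ≡ 11.
  S_1 = Σ v_i α_i r_i = 5·10·2 + 1·12·6 + 2·9·0 + 11·5·5 + 7·3·10 = 657 ≡ 7.
  α_i^2 mod 13 = [9, 1, 3, 12, 9].
  S_2 = Σ v_i α_i^2 r_i = 5·9·2 + 1·1·6 + 2·3·0 + 11·12·5 + 7·9·10 = 1386 ≡ 8.
  S = (11, 7, 8) ≠ 0, so r is not a codeword (an error is present).
Step 3: locate the error. For a single error e at position i, S_ℓ = v_i·e·α_i^ℓ, so α_err = S_1/S_0.
  S_0^{−1} = 11^{−1} = 6 (mod 13), so α_err = 7·6 = 42 ≡ 3 = α_5. Error position i = 5.
  Consistency check: S_2/S_1 = 8·2 = 16 ≡ 3 = α_err ✓ (single-error assumption holds).
Step 4: error magnitude e = S_0/v_5 = S_0·∏_{j≠5}(α_5 − α_j) = 11·2 = 22 ≡ 9 (mod 13).
Step 5: correct position 5: c_5 = r_5 − e = 10 − 9 ≡ 1 (mod 13). Hence c = [2, 6, 0, 5, 1].
  Check: interpolating c through the α_i gives m(x) = 8 + 2·x (degree < 2) with m(α_i) = c_i for every i, so c is indeed a codeword.


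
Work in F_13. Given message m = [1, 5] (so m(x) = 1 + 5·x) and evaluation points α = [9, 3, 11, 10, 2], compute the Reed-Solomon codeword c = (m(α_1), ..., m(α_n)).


c = [7, 3, 4, 12, 11]

Message polynomial: m(x) = 1 + 5·x (mod 13).
For each evaluation point α_i, compute m(α_i) mod 13:
  α_1 = 9: Horner steps 5 → 7, so m(9) = 7.
  α_2 = 3: Horner steps 5 → 3, so m(3) = 3.
  α_3 = 11: Horner steps 5 → 4, so m(11) = 4.
  α_4 = 10: Horner steps 5 → 12, so m(10) = 12.
  α_5 = 2: Horner steps 5 → 11, so m(2) = 11.
Codeword c = [7, 3, 4, 12, 11] ∈ F_13^5.


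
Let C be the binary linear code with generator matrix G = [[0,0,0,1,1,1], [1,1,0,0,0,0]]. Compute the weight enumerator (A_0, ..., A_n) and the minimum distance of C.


Weight distribution: A_0 = 1, A_2 = 1, A_3 = 1, A_5 = 1. Minimum distance d = 2.

Enumerate all 2^2 = 4 messages m ∈ F_2^2.
For each, compute codeword c = mG in F_2^6, then tally its weight.
  m = 00 → c = 000000, weight = 0.
  m = 10 → c = 000111, weight = 3.
  m = 01 → c = 110000, weight = 2.
  m = 11 → c = 110111, weight = 5.
Tally weights:
  weight 0: 1 codewords.
  weight 2: 1 codewords.
  weight 3: 1 codewords.
  weight 5: 1 codewords.
Minimum distance d = smallest w > 0 with A_w > 0 = 2.
Sanity: Σ A_w = 4 = 2^2 = 4 ✓.


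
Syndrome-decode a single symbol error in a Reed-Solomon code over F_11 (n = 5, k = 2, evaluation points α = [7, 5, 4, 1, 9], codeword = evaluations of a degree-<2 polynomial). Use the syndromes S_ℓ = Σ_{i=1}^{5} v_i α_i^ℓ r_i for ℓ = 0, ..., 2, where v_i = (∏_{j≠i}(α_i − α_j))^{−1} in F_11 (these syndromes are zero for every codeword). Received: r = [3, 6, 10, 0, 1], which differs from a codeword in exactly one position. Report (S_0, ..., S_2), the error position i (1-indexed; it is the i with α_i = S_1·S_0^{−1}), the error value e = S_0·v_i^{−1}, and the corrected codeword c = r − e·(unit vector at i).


S = (1, 7, 5), error at position 1, error magnitude e = 5, c = [9, 6, 10, 0, 1].

Step 1: column multipliers v_i = (∏_{j≠i}(α_i − α_j))^{−1} mod 11.
  i = 1 (α = 7): (7−5)(7−4)(7−1)(7−9) = 2·3·6·(−2) = −72 ≡ 5, so v_1 = 5^{−1} = 9 (mod 11).
  i = 2 (α = 5): (5−7)(5−4)(5−1)(5−9) = (−2)·1·4·(−4) = 32 ≡ 10, so v_2 = 10^{−1} = 10 (mod 11).
  i = 3 (α = 4): (4−7)(4−5)(4−1)(4−9) = (−3)·(−1)·3·(−5) = −45 ≡ 10, so v_3 = 10^{−1} = 10 (mod 11).
  i = 4 (α = 1): (1−7)(1−5)(1−4)(1−9) = (−6)·(−4)·(−3)·(−8) = 576 ≡ 4, so v_4 = 4^{−1} = 3 (mod 11).
  i = 5 (α = 9): (9−7)(9−5)(9−4)(9−1) = 2·4·5·8 = 320 ≡ 1, so v_5 = 1^{−1} = 1 (mod 11).
  v = [9, 10, 10, 3, 1].
Step 2: syndromes of r = [3, 6, 10, 0, 1] (all sums mod 11).
  S_0 = Σ v_i r_i = 9·3 + 10·6 + 10·10 + 3·0 + 1·1 = 188 ≡ 1.
  S_1 = Σ v_i α_i r_i = 9·7·3 + 10·5·6 + 10·4·10 + 3·1·0 + 1·9·1 = 898 ≡ 7.
  α_i^2 mod 11 = [5, 3, 5, 1, 4].
  S_2 = Σ v_i α_i^2 r_i = 9·5·3 + 10·3·6 + 10·5·10 + 3·1·0 + 1·4·1 = 819 ≡ 5.
  S = (1, 7, 5) ≠ 0, so r is not a codeword (an error is present).
Step 3: locate the error. For a single error e at position i, S_ℓ = v_i·e·α_i^ℓ, so α_err = S_1/S_0.
  S_0^{−1} = 1^{−1} = 1 (mod 11), so α_err = 7·1 = 7 ≡ 7 = α_1. Error position i = 1.
  Consistency check: S_2/S_1 = 5·8 = 40 ≡ 7 = α_err ✓ (single-error assumption holds).
Step 4: error magnitude e = S_0/v_1 = S_0·∏_{j≠1}(α_1 − α_j) = 1·5 = 5 ≡ 5 (mod 11).
Step 5: correct position 1: c_1 = r_1 − e = 3 − 5 ≡ 9 (mod 11). Hence c = [9, 6, 10, 0, 1].
  Check: interpolating c through the α_i gives m(x) = 4 + 7·x (degree < 2) with m(α_i) = c_i for every i, so c is indeed a codeword.


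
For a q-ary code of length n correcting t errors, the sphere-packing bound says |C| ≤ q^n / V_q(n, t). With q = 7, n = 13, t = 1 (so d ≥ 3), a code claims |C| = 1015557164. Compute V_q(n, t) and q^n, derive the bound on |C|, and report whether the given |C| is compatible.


V_q(n, t) = 79, q^n = 96889010407, Hamming bound = 1226443169, |C| = 1015557164 ≤ bound (satisfied).

Step 1: Compute V_q(n, t) = Σ_{j=0}^1 C(n, j) (q−1)^j.
  j = 0: C(13,0)·(6)^0 = 1·1 = 1.
  j = 1: C(13,1)·(6)^1 = 13·6 = 78.
  V_q(n, t) = 1 + 78 = 79.
Step 2: q^n = 7^13 = 96889010407.
Step 3: Hamming bound ⌊q^n / V_q(n,t)⌋ = ⌊96889010407/79⌋ = 1226443169.
Step 4: Compare |C| = 1015557164 to 1226443169: satisfied.
The claimed |C| lies below the Hamming bound.


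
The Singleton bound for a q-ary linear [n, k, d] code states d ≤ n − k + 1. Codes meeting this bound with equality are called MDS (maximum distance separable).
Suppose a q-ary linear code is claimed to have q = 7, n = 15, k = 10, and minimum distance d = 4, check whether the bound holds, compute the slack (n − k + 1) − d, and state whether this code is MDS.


Singleton RHS = n − k + 1 = 6, slack = 2, bound satisfied, not MDS.

Singleton bound: d ≤ n − k + 1.
Here n = 15, k = 10, so n − k + 1 = 6.
Given d = 4, check d ≤ 6: YES.
Slack = (n − k + 1) − d = 2.
The code is NOT MDS (slack = 2 > 0).
Description: the claimed parameters are [15, 10, 4]_7; such a code would be non-MDS.


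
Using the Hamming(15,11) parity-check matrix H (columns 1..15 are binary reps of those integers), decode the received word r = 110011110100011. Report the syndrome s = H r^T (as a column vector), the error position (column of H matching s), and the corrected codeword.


s = (0, 1, 0, 0)^T, error position = 4, corrected codeword c = 110111110100011

Compute s = H r^T mod 2 one row at a time:
  s_1 = 1 + 0 + 1 + 0 + 0 + 0 + 1 + 1 = 4 ≡ 0 (mod 2).
  s_2 = 0 + 1 + 1 + 1 + 0 + 0 + 1 + 1 = 5 ≡ 1 (mod 2).
  s_3 = 1 + 0 + 1 + 1 + 1 + 0 + 1 + 1 = 6 ≡ 0 (mod 2).
  s_4 = 1 + 0 + 1 + 1 + 0 + 0 + 0 + 1 = 4 ≡ 0 (mod 2).
s = (0, 1, 0, 0)^T — this equals column 4 of H (binary 0100), so error is at position 4.
Correct: flip bit 4 of r = 110011110100011 to get c = 110111110100011.


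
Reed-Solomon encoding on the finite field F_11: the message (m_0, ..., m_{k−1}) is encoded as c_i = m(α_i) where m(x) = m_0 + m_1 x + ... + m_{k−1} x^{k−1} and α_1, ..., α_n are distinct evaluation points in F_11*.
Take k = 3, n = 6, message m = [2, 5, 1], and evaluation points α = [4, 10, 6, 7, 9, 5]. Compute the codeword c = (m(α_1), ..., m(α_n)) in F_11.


c = [5, 9, 2, 9, 7, 8]

Message polynomial: m(x) = 2 + 5·x + 1·x^2 (mod 11).
For each evaluation point α_i, compute m(α_i) mod 11:
  α_1 = 4: Horner steps 1 → 9 → 5, so m(4) = 5.
  α_2 = 10: Horner steps 1 → 4 → 9, so m(10) = 9.
  α_3 = 6: Horner steps 1 → 0 → 2, so m(6) = 2.
  α_4 = 7: Horner steps 1 → 1 → 9, so m(7) = 9.
  α_5 = 9: Horner steps 1 → 3 → 7, so m(9) = 7.
  α_6 = 5: Horner steps 1 → 10 → 8, so m(5) = 8.
Codeword c = [5, 9, 2, 9, 7, 8] ∈ F_11^6.


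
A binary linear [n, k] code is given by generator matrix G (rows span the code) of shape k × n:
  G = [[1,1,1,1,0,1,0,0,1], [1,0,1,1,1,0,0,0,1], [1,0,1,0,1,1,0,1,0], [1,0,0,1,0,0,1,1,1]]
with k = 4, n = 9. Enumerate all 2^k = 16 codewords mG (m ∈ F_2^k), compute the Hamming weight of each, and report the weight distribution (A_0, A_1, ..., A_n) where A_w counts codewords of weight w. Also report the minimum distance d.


Weight distribution: A_0 = 1, A_3 = 2, A_4 = 4, A_5 = 6, A_6 = 2, A_8 = 1. Minimum distance d = 3.

Enumerate all 2^4 = 16 messages m ∈ F_2^4.
For each, compute codeword c = mG in F_2^9, then tally its weight.
  m = 0000 → c = 000000000, weight = 0.
  m = 1000 → c = 111101001, weight = 6.
  m = 0100 → c = 101110001, weight = 5.
  m = 1100 → c = 010011000, weight = 3.
  m = 0010 → c = 101011010, weight = 5.
  m = 1010 → c = 010110011, weight = 5.
  m = 0110 → c = 000101011, weight = 4.
  m = 1110 → c = 111000010, weight = 4.
  m = 0001 → c = 100100111, weight = 5.
  m = 1001 → c = 011001110, weight = 5.
  m = 0101 → c = 001010110, weight = 4.
  m = 1101 → c = 110111111, weight = 8.
  m = 0011 → c = 001111101, weight = 6.
  m = 1011 → c = 110010100, weight = 4.
  m = 0111 → c = 100001100, weight = 3.
  m = 1111 → c = 011100101, weight = 5.
Tally weights:
  weight 0: 1 codewords.
  weight 3: 2 codewords.
  weight 4: 4 codewords.
  weight 5: 6 codewords.
  weight 6: 2 codewords.
  weight 8: 1 codewords.
Minimum distance d = smallest w > 0 with A_w > 0 = 3.
Sanity: Σ A_w = 16 = 2^4 = 16 ✓.


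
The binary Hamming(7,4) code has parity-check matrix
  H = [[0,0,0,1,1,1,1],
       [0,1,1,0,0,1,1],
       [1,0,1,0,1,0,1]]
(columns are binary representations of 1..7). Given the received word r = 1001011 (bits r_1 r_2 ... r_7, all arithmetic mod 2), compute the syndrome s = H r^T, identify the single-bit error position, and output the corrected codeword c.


s = (1, 0, 0)^T, error position = 4, corrected codeword c = 1000011

Compute s = H r^T mod 2 one row at a time:
  s_1 = 1 + 0 + 1 + 1 = 3 ≡ 1 (mod 2).
  s_2 = 0 + 0 + 1 + 1 = 2 ≡ 0 (mod 2).
  s_3 = 1 + 0 + 0 + 1 = 2 ≡ 0 (mod 2).
s = (1, 0, 0)^T — this equals column 4 of H (binary 100), so error is at position 4.
Correct: flip bit 4 of r = 1001011 to get c = 1000011.


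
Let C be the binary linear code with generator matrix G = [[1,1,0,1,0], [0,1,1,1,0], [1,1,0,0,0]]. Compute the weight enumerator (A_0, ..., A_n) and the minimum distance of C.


Weight distribution: A_0 = 1, A_1 = 1, A_2 = 3, A_3 = 3. Minimum distance d = 1.

Enumerate all 2^3 = 8 messages m ∈ F_2^3.
For each, compute codeword c = mG in F_2^5, then tally its weight.
  m = 000 → c = 00000, weight = 0.
  m = 100 → c = 11010, weight = 3.
  m = 010 → c = 01110, weight = 3.
  m = 110 → c = 10100, weight = 2.
  m = 001 → c = 11000, weight = 2.
  m = 101 → c = 00010, weight = 1.
  m = 011 → c = 10110, weight = 3.
  m = 111 → c = 01100, weight = 2.
Tally weights:
  weight 0: 1 codewords.
  weight 1: 1 codewords.
  weight 2: 3 codewords.
  weight 3: 3 codewords.
Minimum distance d = smallest w > 0 with A_w > 0 = 1.
Sanity: Σ A_w = 8 = 2^3 = 8 ✓.


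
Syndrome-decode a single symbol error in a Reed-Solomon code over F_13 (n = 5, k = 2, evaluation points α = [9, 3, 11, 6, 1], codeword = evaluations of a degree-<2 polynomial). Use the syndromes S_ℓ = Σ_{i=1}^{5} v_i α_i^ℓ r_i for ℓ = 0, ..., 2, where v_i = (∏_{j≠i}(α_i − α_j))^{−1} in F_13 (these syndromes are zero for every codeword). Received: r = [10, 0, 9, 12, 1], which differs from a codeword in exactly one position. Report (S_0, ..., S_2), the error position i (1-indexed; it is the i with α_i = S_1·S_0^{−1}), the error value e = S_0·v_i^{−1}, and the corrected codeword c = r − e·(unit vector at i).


S = (5, 4, 11), error at position 4, error magnitude e = 7, c = [10, 0, 9, 5, 1].

Step 1: column multipliers v_i = (∏_{j≠i}(α_i − α_j))^{−1} mod 13.
  i = 1 (α = 9): (9−3)(9−11)(9−6)(9−1) = 6·(−2)·3·8 = −288 ≡ 11, so v_1 = 11^{−1} = 6 (mod 13).
  i = 2 (α = 3): (3−9)(3−11)(3−6)(3−1) = (−6)·(−8)·(−3)·2 = −288 ≡ 11, so v_2 = 11^{−1} = 6 (mod 13).
  i = 3 (α = 11): (11−9)(11−3)(11−6)(11−1) = 2·8·5·10 = 800 ≡ 7, so v_3 = 7^{−1} = 2 (mod 13).
  i = 4 (α = 6): (6−9)(6−3)(6−11)(6−1) = (−3)·3·(−5)·5 = 225 ≡ 4, so v_4 = 4^{−1} = 10 (mod 13).
  i = 5 (α = 1): (1−9)(1−3)(1−11)(1−6) = (−8)·(−2)·(−10)·(−5) = 800 ≡ 7, so v_5 = 7^{−1} = 2 (mod 13).
  v = [6, 6, 2, 10, 2].
Step 2: syndromes of r = [10, 0, 9, 12, 1] (all sums mod 13).
  S_0 = Σ v_i r_i = 6·10 + 6·0 + 2·9 + 10·12 + 2·1 = 200 ≡ 5.
  S_1 = Σ v_i α_i r_i = 6·9·10 + 6·3·0 + 2·11·9 + 10·6·12 + 2·1·1 = 1460 ≡ 4.
  α_i^2 mod 13 = [3, 9, 4, 10, 1].
  S_2 = Σ v_i α_i^2 r_i = 6·3·10 + 6·9·0 + 2·4·9 + 10·10·12 + 2·1·1 = 1454 ≡ 11.
  S = (5, 4, 11) ≠ 0, so r is not a codeword (an error is present).
Step 3: locate the error. For a single error e at position i, S_ℓ = v_i·e·α_i^ℓ, so α_err = S_1/S_0.
  S_0^{−1} = 5^{−1} = 8 (mod 13), so α_err = 4·8 = 32 ≡ 6 = α_4. Error position i = 4.
  Consistency check: S_2/S_1 = 11·10 = 110 ≡ 6 = α_err ✓ (single-error assumption holds).
Step 4: error magnitude e = S_0/v_4 = S_0·∏_{j≠4}(α_4 − α_j) = 5·4 = 20 ≡ 7 (mod 13).
Step 5: correct position 4: c_4 = r_4 − e = 12 − 7 ≡ 5 (mod 13). Hence c = [10, 0, 9, 5, 1].
  Check: interpolating c through the α_i gives m(x) = 8 + 6·x (degree < 2) with m(α_i) = c_i for every i, so c is indeed a codeword.


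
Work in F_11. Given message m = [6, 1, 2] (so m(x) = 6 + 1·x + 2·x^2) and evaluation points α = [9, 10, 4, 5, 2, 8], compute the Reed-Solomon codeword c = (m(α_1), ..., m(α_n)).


c = [1, 7, 9, 6, 5, 10]

Message polynomial: m(x) = 6 + 1·x + 2·x^2 (mod 11).
For each evaluation point α_i, compute m(α_i) mod 11:
  α_1 = 9: Horner steps 2 → 8 → 1, so m(9) = 1.
  α_2 = 10: Horner steps 2 → 10 → 7, so m(10) = 7.
  α_3 = 4: Horner steps 2 → 9 → 9, so m(4) = 9.
  α_4 = 5: Horner steps 2 → 0 → 6, so m(5) = 6.
  α_5 = 2: Horner steps 2 → 5 → 5, so m(2) = 5.
  α_6 = 8: Horner steps 2 → 6 → 10, so m(8) = 10.
Codeword c = [1, 7, 9, 6, 5, 10] ∈ F_11^6.


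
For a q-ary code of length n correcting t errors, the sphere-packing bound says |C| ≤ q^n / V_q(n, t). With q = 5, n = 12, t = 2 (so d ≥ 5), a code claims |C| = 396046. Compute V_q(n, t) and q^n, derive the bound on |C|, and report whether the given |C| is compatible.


V_q(n, t) = 1105, q^n = 244140625, Hamming bound = 220941, |C| = 396046 > bound (violated).

Step 1: Compute V_q(n, t) = Σ_{j=0}^2 C(n, j) (q−1)^j.
  j = 0: C(12,0)·(4)^0 = 1·1 = 1.
  j = 1: C(12,1)·(4)^1 = 12·4 = 48.
  j = 2: C(12,2)·(4)^2 = 66·16 = 1056.
  V_q(n, t) = 1 + 48 + 1056 = 1105.
Step 2: q^n = 5^12 = 244140625.
Step 3: Hamming bound ⌊q^n / V_q(n,t)⌋ = ⌊244140625/1105⌋ = 220941.
Step 4: Compare |C| = 396046 to 220941: violated.
The claimed |C| lies above the Hamming bound, so no 5-ary code of length 12 with d ≥ 5 can have 396046 codewords.


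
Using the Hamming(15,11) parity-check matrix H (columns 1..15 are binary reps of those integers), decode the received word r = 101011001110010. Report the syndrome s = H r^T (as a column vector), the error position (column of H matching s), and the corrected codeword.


s = (0, 1, 1, 1)^T, error position = 7, corrected codeword c = 101011101110010

Compute s = H r^T mod 2 one row at a time:
  s_1 = 0 + 1 + 1 + 1 + 0 + 0 + 1 + 0 = 4 ≡ 0 (mod 2).
  s_2 = 0 + 1 + 1 + 0 + 0 + 0 + 1 + 0 = 3 ≡ 1 (mod 2).
  s_3 = 0 + 1 + 1 + 0 + 1 + 1 + 1 + 0 = 5 ≡ 1 (mod 2).
  s_4 = 1 + 1 + 1 + 0 + 1 + 1 + 0 + 0 = 5 ≡ 1 (mod 2).
s = (0, 1, 1, 1)^T — this equals column 7 of H (binary 0111), so error is at position 7.
Correct: flip bit 7 of r = 101011001110010 to get c = 101011101110010.


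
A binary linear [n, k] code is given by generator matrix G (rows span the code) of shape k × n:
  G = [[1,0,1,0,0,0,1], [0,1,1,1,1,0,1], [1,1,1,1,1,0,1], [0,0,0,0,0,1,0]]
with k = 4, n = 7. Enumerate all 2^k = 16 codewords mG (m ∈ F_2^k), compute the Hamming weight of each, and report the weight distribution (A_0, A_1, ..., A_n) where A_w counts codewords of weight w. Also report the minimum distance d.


Weight distribution: A_0 = 1, A_1 = 2, A_2 = 2, A_3 = 3, A_4 = 3, A_5 = 2, A_6 = 2, A_7 = 1. Minimum distance d = 1.

Enumerate all 2^4 = 16 messages m ∈ F_2^4.
For each, compute codeword c = mG in F_2^7, then tally its weight.
  m = 0000 → c = 0000000, weight = 0.
  m = 1000 → c = 1010001, weight = 3.
  m = 0100 → c = 0111101, weight = 5.
  m = 1100 → c = 1101100, weight = 4.
  m = 0010 → c = 1111101, weight = 6.
  m = 1010 → c = 0101100, weight = 3.
  m = 0110 → c = 1000000, weight = 1.
  m = 1110 → c = 0010001, weight = 2.
  m = 0001 → c = 0000010, weight = 1.
  m = 1001 → c = 1010011, weight = 4.
  m = 0101 → c = 0111111, weight = 6.
  m = 1101 → c = 1101110, weight = 5.
  m = 0011 → c = 1111111, weight = 7.
  m = 1011 → c = 0101110, weight = 4.
  m = 0111 → c = 1000010, weight = 2.
  m = 1111 → c = 0010011, weight = 3.
Tally weights:
  weight 0: 1 codewords.
  weight 1: 2 codewords.
  weight 2: 2 codewords.
  weight 3: 3 codewords.
  weight 4: 3 codewords.
  weight 5: 2 codewords.
  weight 6: 2 codewords.
  weight 7: 1 codewords.
Minimum distance d = smallest w > 0 with A_w > 0 = 1.
Sanity: Σ A_w = 16 = 2^4 = 16 ✓.


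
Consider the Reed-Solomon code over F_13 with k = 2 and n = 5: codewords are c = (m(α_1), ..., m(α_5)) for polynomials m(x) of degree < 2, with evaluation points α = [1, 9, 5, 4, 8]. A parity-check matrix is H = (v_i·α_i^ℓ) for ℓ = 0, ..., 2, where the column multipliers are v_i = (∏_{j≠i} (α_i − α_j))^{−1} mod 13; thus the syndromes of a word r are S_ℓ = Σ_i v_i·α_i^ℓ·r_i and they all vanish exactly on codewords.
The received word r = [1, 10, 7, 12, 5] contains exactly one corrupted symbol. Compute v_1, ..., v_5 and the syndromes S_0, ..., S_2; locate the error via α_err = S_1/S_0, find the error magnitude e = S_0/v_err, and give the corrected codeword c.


S = (9, 3, 1), error at position 2, error magnitude e = 10, c = [1, 0, 7, 12, 5].

Step 1: column multipliers v_i = (∏_{j≠i}(α_i − α_j))^{−1} mod 13.
  i = 1 (α = 1): (1−9)(1−5)(1−4)(1−8) = (−8)·(−4)·(−3)·(−7) = 672 ≡ 9, so v_1 = 9^{−1} = 3 (mod 13).
  i = 2 (α = 9): (9−1)(9−5)(9−4)(9−8) = 8·4·5·1 = 160 ≡ 4, so v_2 = 4^{−1} = 10 (mod 13).
  i = 3 (α = 5): (5−1)(5−9)(5−4)(5−8) = 4·(−4)·1·(−3) = 48 ≡ 9, so v_3 = 9^{−1} = 3 (mod 13).
  i = 4 (α = 4): (4−1)(4−9)(4−5)(4−8) = 3·(−5)·(−1)·(−4) = −60 ≡ 5, so v_4 = 5^{−1} = 8 (mod 13).
  i = 5 (α = 8): (8−1)(8−9)(8−5)(8−4) = 7·(−1)·3·4 = −84 ≡ 7, so v_5 = 7^{−1} = 2 (mod 13).
  v = [3, 10, 3, 8, 2].
Step 2: syndromes of r = [1, 10, 7, 12, 5] (all sums mod 13).
  S_0 = Σ v_i r_i = 3·1 + 10·10 + 3·7 + 8·12 + 2·5 = 230 ≡ 9.
  S_1 = Σ v_i α_i r_i = 3·1·1 + 10·9·10 + 3·5·7 + 8·4·12 + 2·8·5 = 1472 ≡ 3.
  α_i^2 mod 13 = [1, 3, 12, 3, 12].
  S_2 = Σ v_i α_i^2 r_i = 3·1·1 + 10·3·10 + 3·12·7 + 8·3·12 + 2·12·5 = 963 ≡ 1.
  S = (9, 3, 1) ≠ 0, so r is not a codeword (an error is present).
Step 3: locate the error. For a single error e at position i, S_ℓ = v_i·e·α_i^ℓ, so α_err = S_1/S_0.
  S_0^{−1} = 9^{−1} = 3 (mod 13), so α_err = 3·3 = 9 ≡ 9 = α_2. Error position i = 2.
  Consistency check: S_2/S_1 = 1·9 = 9 ≡ 9 = α_err ✓ (single-error assumption holds).
Step 4: error magnitude e = S_0/v_2 = S_0·∏_{j≠2}(α_2 − α_j) = 9·4 = 36 ≡ 10 (mod 13).
Step 5: correct position 2: c_2 = r_2 − e = 10 − 10 ≡ 0 (mod 13). Hence c = [1, 0, 7, 12, 5].
  Check: interpolating c through the α_i gives m(x) = 6 + 8·x (degree < 2) with m(α_i) = c_i for every i, so c is indeed a codeword.


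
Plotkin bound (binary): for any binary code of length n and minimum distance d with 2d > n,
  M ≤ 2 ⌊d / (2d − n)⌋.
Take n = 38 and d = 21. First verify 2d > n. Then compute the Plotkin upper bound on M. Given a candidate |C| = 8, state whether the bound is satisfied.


Plotkin bound M ≤ 10; given |C| = 8 ≤ bound (satisfied).

Check applicability: 2d = 42, n = 38.
2d − n = 4 > 0, so Plotkin applies.
Compute d/(2d−n) = 21/4 ≈ 5.2500.
⌊d/(2d−n)⌋ = 5.
Plotkin bound: M ≤ 2·5 = 10.
Given |C| = 8, check: satisfied.
This |C| is below the Plotkin bound.


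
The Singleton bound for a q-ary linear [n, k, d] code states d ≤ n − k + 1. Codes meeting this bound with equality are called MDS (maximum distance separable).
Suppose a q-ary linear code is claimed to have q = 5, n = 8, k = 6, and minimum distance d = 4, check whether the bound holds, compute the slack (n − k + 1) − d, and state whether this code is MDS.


Singleton RHS = n − k + 1 = 3, slack = -1, bound violated (no such code; not MDS).

Singleton bound: d ≤ n − k + 1.
Here n = 8, k = 6, so n − k + 1 = 3.
Given d = 4, check d ≤ 3: NO.
Slack = (n − k + 1) − d = -1.
The slack is negative: d = 4 exceeds n − k + 1 = 3 by 1, so the Singleton bound is violated and no linear [8, 6, 4]_5 code can exist. In particular it is not MDS (MDS requires d = n − k + 1 exactly).
Description: the claimed parameters are [8, 6, 4]_5; such a code would be impossible (violates the Singleton bound).


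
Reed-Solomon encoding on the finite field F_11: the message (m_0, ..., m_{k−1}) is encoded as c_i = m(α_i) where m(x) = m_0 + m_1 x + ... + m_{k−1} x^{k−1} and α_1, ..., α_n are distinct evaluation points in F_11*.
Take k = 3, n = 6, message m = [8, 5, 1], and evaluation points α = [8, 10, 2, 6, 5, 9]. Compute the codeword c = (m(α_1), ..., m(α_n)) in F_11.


c = [2, 4, 0, 8, 3, 2]

Message polynomial: m(x) = 8 + 5·x + 1·x^2 (mod 11).
For each evaluation point α_i, compute m(α_i) mod 11:
  α_1 = 8: Horner steps 1 → 2 → 2, so m(8) = 2.
  α_2 = 10: Horner steps 1 → 4 → 4, so m(10) = 4.
  α_3 = 2: Horner steps 1 → 7 → 0, so m(2) = 0.
  α_4 = 6: Horner steps 1 → 0 → 8, so m(6) = 8.
  α_5 = 5: Horner steps 1 → 10 → 3, so m(5) = 3.
  α_6 = 9: Horner steps 1 → 3 → 2, so m(9) = 2.
Codeword c = [2, 4, 0, 8, 3, 2] ∈ F_11^6.
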